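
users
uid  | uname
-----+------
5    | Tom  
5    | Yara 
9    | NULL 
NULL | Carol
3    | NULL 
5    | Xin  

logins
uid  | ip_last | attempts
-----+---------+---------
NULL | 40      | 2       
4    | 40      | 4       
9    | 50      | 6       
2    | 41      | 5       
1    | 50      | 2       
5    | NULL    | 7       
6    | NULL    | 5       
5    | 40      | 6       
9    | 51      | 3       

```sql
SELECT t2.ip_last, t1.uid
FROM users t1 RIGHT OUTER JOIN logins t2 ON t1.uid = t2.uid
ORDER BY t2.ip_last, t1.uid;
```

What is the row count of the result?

13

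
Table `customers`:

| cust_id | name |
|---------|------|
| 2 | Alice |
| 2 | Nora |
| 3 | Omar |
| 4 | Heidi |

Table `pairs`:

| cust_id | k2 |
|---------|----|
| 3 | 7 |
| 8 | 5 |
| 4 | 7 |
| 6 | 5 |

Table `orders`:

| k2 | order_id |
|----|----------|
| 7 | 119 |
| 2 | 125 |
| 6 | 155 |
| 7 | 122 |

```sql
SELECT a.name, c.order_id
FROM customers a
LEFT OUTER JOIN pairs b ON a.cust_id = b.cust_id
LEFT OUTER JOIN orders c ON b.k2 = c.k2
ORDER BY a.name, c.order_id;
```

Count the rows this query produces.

Evaluate left to right. First `customers a LEFT JOIN pairs b` on cust_id: 4 row(s).
Then LEFT JOIN `orders c` on k2: each of those 4 rows is kept; rows whose b.k2 has no match in c get NULL for c's columns.
Result: 6 row(s).

6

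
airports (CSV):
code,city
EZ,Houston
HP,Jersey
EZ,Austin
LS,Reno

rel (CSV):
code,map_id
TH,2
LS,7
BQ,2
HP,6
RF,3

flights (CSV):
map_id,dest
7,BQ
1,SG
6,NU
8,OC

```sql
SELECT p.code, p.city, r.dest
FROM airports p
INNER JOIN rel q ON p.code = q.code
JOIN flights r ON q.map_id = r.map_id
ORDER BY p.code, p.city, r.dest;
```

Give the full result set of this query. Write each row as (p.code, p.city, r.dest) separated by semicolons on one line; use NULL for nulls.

Step 1 — p INNER JOIN q on code → 2 row(s).
Then INNER JOIN `flights r` on map_id: keep only rows whose q.map_id appears in r.

(HP, Jersey, NU); (LS, Reno, BQ)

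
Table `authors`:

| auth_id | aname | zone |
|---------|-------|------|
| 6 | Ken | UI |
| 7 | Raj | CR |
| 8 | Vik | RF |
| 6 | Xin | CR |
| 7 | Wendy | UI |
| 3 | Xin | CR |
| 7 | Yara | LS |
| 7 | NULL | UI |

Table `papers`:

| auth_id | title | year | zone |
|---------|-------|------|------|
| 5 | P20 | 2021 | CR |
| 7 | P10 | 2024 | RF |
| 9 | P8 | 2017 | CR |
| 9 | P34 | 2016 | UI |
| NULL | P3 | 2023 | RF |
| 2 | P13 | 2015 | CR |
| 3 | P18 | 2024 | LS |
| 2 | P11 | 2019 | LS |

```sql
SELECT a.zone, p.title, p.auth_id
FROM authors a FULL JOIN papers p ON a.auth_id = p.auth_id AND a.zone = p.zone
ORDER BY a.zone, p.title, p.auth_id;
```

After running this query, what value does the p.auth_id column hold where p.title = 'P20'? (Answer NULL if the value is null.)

5

FULL OUTER JOIN keeps every row from both sides; unmatched rows get NULL for the other side's columns.
Matching on a.auth_id = p.auth_id AND a.zone = p.zone. A NULL in a compared column never satisfies the condition.
Matched pairs: 0; unmatched a rows kept: 8; unmatched p rows kept: 8.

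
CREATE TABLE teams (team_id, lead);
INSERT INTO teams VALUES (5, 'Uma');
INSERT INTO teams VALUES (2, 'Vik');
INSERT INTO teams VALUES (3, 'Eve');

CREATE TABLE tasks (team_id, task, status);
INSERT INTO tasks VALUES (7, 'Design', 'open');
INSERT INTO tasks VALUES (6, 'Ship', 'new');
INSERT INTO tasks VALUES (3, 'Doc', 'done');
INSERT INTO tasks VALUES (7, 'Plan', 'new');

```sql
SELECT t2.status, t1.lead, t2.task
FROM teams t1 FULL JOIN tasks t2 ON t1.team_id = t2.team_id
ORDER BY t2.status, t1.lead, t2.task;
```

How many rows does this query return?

FULL OUTER JOIN keeps every row from both sides; unmatched rows get NULL for the other side's columns.
Matching on t1.team_id = t2.team_id.
- t1 (team_id=5) has no partner → padded with NULL.
- t1 (team_id=2) has no partner → padded with NULL.
- t1 (team_id=3) pairs with 1 row(s) of t2.
- 3 t2 row(s) had no t1 match → kept, t1 columns NULL.
Total: 1 matched + 5 padded = 6 rows.

6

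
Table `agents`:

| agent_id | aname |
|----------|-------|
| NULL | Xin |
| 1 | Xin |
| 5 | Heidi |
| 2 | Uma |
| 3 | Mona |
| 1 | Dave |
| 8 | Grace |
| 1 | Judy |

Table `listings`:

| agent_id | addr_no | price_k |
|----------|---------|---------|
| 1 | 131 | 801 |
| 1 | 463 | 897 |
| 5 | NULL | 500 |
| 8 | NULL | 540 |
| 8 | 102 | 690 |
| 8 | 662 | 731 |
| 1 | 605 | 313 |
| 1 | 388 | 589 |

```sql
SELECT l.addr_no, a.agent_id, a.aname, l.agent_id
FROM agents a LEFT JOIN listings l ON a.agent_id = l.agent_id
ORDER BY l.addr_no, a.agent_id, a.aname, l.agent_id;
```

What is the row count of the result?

LEFT JOIN keeps every row from `agents`; unmatched rows get NULL for `listings`'s columns.
Matching on a.agent_id = l.agent_id. A NULL in a compared column never satisfies the condition.
- a[0] agent_id=NULL → no match; kept with NULLs on the l side.
- a[1] agent_id=1 → 4 match(es) in l → 4 row(s).
- a[2] agent_id=5 → 1 match(es) in l → 1 row(s).
- a[3] agent_id=2 → no match; kept with NULLs on the l side.
- a[4] agent_id=3 → no match; kept with NULLs on the l side.
- a[5] agent_id=1 → 4 match(es) in l → 4 row(s).
- a[6] agent_id=8 → 3 match(es) in l → 3 row(s).
- a[7] agent_id=1 → 4 match(es) in l → 4 row(s).
Total: 16 matched + 3 padded = 19 rows.

19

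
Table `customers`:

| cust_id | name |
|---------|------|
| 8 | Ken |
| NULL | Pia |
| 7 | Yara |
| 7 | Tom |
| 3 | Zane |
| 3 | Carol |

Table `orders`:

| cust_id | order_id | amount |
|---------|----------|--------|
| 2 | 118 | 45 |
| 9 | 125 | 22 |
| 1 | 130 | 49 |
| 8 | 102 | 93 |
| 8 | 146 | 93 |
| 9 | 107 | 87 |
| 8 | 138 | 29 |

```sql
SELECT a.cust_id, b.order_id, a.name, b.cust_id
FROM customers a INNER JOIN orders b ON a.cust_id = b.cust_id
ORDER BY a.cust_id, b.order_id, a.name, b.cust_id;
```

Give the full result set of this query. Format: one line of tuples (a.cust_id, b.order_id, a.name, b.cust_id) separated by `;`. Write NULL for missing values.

INNER JOIN keeps only pairs where the ON condition holds.
Matching on a.cust_id = b.cust_id. A NULL in a compared column never satisfies the condition.
- a (cust_id=8) pairs with 3 row(s) of b.
- a (cust_id=NULL) has no partner → excluded.
- a (cust_id=7) has no partner → excluded.
- a (cust_id=7) has no partner → excluded.
- a (cust_id=3) has no partner → excluded.
- a (cust_id=3) has no partner → excluded.
After projecting and ordering:
a.cust_id | b.order_id | a.name | b.cust_id
8 | 102 | Ken | 8
8 | 138 | Ken | 8
8 | 146 | Ken | 8

(8, 102, Ken, 8); (8, 138, Ken, 8); (8, 146, Ken, 8)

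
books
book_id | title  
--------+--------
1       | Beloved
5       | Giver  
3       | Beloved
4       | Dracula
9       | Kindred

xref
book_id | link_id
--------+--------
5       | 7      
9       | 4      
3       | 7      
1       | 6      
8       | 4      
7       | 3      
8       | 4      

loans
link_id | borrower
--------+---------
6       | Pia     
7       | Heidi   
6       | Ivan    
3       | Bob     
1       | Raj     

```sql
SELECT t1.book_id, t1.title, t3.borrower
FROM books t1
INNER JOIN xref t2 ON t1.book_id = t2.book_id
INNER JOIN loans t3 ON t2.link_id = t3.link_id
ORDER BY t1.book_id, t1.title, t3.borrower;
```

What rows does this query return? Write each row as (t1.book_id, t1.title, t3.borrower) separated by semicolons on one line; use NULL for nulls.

Step 1 — t1 INNER JOIN t2 on book_id → 4 row(s).
Then INNER JOIN `loans t3` on link_id: keep only rows whose t2.link_id appears in t3.

(1, Beloved, Ivan); (1, Beloved, Pia); (3, Beloved, Heidi); (5, Giver, Heidi)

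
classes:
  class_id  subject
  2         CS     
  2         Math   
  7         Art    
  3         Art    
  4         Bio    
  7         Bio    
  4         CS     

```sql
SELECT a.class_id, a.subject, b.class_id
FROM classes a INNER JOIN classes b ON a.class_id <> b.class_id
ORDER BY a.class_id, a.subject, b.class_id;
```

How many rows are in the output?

36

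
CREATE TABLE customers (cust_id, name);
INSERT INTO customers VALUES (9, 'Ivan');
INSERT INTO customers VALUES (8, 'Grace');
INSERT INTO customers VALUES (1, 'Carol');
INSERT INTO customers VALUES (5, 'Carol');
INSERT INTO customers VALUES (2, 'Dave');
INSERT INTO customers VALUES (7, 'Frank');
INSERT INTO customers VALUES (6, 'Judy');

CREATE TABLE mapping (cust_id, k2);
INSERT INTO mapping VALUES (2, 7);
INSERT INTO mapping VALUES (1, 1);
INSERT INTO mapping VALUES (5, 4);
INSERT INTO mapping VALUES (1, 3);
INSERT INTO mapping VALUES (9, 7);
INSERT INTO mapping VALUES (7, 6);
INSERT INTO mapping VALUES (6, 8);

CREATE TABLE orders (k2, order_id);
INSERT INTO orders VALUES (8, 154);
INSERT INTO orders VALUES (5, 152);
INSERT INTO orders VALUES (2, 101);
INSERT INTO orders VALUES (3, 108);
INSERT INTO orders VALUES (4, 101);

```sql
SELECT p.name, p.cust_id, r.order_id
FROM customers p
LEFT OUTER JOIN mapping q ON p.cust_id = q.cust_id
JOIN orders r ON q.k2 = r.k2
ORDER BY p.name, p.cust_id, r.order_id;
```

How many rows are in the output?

Step 1 — p LEFT JOIN q on cust_id → 8 row(s).
Then INNER JOIN `orders r` on k2: keep only rows whose q.k2 appears in r.
Result: 3 row(s).

3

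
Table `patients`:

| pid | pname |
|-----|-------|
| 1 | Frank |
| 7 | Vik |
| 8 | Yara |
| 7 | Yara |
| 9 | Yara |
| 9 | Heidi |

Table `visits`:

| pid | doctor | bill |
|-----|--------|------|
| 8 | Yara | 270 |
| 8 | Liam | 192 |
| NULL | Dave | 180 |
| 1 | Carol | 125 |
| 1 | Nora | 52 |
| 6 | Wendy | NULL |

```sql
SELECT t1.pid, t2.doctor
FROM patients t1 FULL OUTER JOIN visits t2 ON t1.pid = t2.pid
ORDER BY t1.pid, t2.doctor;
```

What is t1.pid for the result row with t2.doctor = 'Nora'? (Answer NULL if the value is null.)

FULL OUTER JOIN keeps every row from both sides; unmatched rows get NULL for the other side's columns.
Matching on t1.pid = t2.pid. A NULL in a compared column never satisfies the condition.
- t1 row (pid=1): matches 2 t2 row(s) → 2 output row(s).
- t1 row (pid=7): no match → kept, t2 columns NULL.
- t1 row (pid=8): matches 2 t2 row(s) → 2 output row(s).
- t1 row (pid=7): no match → kept, t2 columns NULL.
- t1 row (pid=9): no match → kept, t2 columns NULL.
- t1 row (pid=9): no match → kept, t2 columns NULL.
- 2 row(s) from t2 found no t1 partner → padded with NULL.

1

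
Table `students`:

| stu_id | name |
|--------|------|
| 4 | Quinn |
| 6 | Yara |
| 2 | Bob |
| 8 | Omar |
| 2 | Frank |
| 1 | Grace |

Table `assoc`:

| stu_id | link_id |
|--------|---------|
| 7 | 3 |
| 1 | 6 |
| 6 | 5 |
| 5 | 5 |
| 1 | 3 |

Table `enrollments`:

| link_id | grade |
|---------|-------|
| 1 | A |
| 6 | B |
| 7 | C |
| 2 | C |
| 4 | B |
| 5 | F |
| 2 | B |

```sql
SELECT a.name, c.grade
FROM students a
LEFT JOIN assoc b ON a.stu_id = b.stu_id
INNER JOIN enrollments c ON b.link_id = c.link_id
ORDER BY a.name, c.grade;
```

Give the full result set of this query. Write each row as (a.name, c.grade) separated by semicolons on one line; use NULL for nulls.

Joins associate left-to-right: students LEFT JOIN assoc on stu_id gives 7 intermediate row(s).
Then INNER JOIN `enrollments c` on link_id: keep only rows whose b.link_id appears in c.

(Grace, B); (Yara, F)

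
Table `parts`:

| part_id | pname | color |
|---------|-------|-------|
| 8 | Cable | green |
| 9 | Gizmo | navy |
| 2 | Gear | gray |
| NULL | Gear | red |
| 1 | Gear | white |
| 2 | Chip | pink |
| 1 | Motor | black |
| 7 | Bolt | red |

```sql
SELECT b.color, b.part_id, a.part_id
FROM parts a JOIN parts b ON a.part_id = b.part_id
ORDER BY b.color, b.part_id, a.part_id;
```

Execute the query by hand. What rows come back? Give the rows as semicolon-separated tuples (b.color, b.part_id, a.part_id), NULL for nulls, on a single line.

(black, 1, 1); (black, 1, 1); (gray, 2, 2); (gray, 2, 2); (green, 8, 8); (navy, 9, 9); (pink, 2, 2); (pink, 2, 2); (red, 7, 7); (white, 1, 1); (white, 1, 1)

INNER JOIN keeps only pairs where the ON condition holds.
Matching on a.part_id = b.part_id. A NULL in a compared column never satisfies the condition.
Matched pairs: 11.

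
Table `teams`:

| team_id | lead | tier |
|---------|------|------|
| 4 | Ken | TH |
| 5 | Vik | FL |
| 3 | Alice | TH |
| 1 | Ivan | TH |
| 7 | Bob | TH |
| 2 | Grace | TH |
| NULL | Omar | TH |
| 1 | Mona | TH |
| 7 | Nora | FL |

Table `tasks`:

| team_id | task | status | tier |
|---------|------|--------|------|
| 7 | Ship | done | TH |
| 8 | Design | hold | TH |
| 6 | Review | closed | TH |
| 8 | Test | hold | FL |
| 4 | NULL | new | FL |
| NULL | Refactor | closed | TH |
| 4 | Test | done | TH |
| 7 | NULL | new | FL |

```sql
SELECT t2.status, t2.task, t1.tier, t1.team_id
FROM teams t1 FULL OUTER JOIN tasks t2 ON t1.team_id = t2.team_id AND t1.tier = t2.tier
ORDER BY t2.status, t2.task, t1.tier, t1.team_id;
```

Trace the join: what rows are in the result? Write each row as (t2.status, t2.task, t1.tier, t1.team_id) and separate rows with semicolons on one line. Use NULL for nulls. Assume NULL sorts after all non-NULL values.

(closed, Refactor, NULL, NULL); (closed, Review, NULL, NULL); (done, Ship, TH, 7); (done, Test, TH, 4); (hold, Design, NULL, NULL); (hold, Test, NULL, NULL); (new, NULL, FL, 7); (new, NULL, NULL, NULL); (NULL, NULL, FL, 5); (NULL, NULL, TH, 1); (NULL, NULL, TH, 1); (NULL, NULL, TH, 2); (NULL, NULL, TH, 3); (NULL, NULL, TH, NULL)

FULL OUTER JOIN keeps every row from both sides; unmatched rows get NULL for the other side's columns.
Matching on t1.team_id = t2.team_id AND t1.tier = t2.tier. A NULL in a compared column never satisfies the condition.
Matched pairs: 3; unmatched t1 rows kept: 6; unmatched t2 rows kept: 5.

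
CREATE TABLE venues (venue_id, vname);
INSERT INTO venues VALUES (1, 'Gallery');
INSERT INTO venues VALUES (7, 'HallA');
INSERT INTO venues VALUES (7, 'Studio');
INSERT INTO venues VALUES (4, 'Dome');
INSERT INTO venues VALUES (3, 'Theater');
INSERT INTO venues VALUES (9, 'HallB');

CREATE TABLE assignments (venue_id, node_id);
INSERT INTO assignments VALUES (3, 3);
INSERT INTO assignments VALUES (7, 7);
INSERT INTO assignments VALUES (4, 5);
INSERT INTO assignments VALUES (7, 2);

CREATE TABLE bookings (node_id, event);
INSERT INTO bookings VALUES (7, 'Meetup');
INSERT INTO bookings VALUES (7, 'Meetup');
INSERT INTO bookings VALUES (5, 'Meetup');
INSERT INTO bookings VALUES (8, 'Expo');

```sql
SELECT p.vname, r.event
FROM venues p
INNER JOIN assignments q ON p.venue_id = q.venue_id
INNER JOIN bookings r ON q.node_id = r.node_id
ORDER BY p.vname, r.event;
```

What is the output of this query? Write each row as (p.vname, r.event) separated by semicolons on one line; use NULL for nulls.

(Dome, Meetup); (HallA, Meetup); (HallA, Meetup); (Studio, Meetup); (Studio, Meetup)

Step 1 — p INNER JOIN q on venue_id → 6 row(s).
Then INNER JOIN `bookings r` on node_id: keep only rows whose q.node_id appears in r.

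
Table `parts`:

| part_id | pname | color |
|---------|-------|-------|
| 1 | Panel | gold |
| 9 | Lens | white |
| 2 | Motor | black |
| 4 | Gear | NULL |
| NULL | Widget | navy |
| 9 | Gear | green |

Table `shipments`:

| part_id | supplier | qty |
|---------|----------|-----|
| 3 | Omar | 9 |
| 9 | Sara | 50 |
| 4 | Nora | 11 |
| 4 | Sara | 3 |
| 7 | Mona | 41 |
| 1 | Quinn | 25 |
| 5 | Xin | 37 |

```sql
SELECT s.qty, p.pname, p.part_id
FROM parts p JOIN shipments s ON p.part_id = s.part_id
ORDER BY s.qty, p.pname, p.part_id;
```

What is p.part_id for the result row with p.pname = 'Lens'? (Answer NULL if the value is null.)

INNER JOIN keeps only pairs where the ON condition holds.
Matching on p.part_id = s.part_id. A NULL in a compared column never satisfies the condition.
Matched pairs: 5.

9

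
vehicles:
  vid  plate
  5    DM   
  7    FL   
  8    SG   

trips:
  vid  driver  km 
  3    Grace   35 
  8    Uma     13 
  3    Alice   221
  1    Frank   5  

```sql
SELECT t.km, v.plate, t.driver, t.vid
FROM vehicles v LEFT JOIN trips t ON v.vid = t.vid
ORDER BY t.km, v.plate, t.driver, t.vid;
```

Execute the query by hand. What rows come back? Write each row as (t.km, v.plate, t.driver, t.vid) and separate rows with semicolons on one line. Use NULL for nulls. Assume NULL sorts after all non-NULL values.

LEFT JOIN keeps every row from `vehicles`; unmatched rows get NULL for `trips`'s columns.
Matching on v.vid = t.vid.
- v row (vid=5): no match → kept, t columns NULL.
- v row (vid=7): no match → kept, t columns NULL.
- v row (vid=8): matches 1 t row(s) → 1 output row(s).
After projecting and ordering:
t.km | v.plate | t.driver | t.vid
13 | SG | Uma | 8
NULL | DM | NULL | NULL
NULL | FL | NULL | NULL

(13, SG, Uma, 8); (NULL, DM, NULL, NULL); (NULL, FL, NULL, NULL)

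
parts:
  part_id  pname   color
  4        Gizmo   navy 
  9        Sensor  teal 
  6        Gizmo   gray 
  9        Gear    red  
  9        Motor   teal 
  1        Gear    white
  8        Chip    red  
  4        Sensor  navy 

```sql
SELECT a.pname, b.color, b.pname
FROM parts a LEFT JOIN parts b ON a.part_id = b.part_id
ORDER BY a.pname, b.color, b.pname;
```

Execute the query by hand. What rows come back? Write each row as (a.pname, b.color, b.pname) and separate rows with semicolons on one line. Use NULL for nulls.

(Chip, red, Chip); (Gear, red, Gear); (Gear, teal, Motor); (Gear, teal, Sensor); (Gear, white, Gear); (Gizmo, gray, Gizmo); (Gizmo, navy, Gizmo); (Gizmo, navy, Sensor); (Motor, red, Gear); (Motor, teal, Motor); (Motor, teal, Sensor); (Sensor, navy, Gizmo); (Sensor, navy, Sensor); (Sensor, red, Gear); (Sensor, teal, Motor); (Sensor, teal, Sensor)

LEFT JOIN keeps every row from `parts a`; unmatched rows get NULL for `parts b`'s columns.
Matching on a.part_id = b.part_id.
- a (part_id=4) pairs with 2 row(s) of b.
- a (part_id=9) pairs with 3 row(s) of b.
- a (part_id=6) pairs with 1 row(s) of b.
- a (part_id=9) pairs with 3 row(s) of b.
- a (part_id=9) pairs with 3 row(s) of b.
- a (part_id=1) pairs with 1 row(s) of b.
- a (part_id=8) pairs with 1 row(s) of b.
- a (part_id=4) pairs with 2 row(s) of b.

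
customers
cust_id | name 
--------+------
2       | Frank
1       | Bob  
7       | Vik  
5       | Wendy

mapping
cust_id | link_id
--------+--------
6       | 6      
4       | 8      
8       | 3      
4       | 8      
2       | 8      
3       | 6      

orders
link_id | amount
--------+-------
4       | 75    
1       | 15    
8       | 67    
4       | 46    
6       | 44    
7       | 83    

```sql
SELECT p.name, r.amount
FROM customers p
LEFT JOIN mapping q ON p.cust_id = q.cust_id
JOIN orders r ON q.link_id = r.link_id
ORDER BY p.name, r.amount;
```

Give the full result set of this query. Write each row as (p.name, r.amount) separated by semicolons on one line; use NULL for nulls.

Joins associate left-to-right: customers LEFT JOIN mapping on cust_id gives 4 intermediate row(s).
Then INNER JOIN `orders r` on link_id: keep only rows whose q.link_id appears in r.

(Frank, 67)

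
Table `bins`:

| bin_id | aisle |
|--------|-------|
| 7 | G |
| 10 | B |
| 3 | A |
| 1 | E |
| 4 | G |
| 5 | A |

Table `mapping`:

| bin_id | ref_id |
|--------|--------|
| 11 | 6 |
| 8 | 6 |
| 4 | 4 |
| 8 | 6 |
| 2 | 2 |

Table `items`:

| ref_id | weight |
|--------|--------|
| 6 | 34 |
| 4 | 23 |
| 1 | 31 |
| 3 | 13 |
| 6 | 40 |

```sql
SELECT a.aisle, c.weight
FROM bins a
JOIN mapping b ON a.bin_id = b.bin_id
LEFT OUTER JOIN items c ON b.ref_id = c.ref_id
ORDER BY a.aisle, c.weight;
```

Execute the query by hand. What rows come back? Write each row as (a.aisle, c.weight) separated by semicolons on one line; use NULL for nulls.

Step 1 — a INNER JOIN b on bin_id → 1 row(s).
Then LEFT JOIN `items c` on ref_id: each of those 1 rows is kept; rows whose b.ref_id has no match in c get NULL for c's columns.

(G, 23)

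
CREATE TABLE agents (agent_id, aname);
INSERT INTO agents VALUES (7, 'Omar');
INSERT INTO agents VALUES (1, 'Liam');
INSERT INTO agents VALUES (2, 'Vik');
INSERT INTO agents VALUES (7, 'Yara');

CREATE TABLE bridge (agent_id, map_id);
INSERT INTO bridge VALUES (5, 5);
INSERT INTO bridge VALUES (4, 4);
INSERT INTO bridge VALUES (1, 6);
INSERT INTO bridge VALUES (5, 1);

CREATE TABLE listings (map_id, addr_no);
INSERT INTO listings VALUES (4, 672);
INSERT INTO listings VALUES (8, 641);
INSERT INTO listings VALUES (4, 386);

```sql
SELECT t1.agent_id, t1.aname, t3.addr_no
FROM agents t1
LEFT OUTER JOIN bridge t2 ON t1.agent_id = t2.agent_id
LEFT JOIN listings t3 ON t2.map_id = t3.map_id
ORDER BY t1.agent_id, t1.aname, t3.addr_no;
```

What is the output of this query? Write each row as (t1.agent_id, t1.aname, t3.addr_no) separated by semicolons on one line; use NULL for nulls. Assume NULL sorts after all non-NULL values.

(1, Liam, NULL); (2, Vik, NULL); (7, Omar, NULL); (7, Yara, NULL)

Joins associate left-to-right: agents LEFT JOIN bridge on agent_id gives 4 intermediate row(s).
Then LEFT JOIN `listings t3` on map_id: each of those 4 rows is kept; rows whose t2.map_id has no match in t3 get NULL for t3's columns.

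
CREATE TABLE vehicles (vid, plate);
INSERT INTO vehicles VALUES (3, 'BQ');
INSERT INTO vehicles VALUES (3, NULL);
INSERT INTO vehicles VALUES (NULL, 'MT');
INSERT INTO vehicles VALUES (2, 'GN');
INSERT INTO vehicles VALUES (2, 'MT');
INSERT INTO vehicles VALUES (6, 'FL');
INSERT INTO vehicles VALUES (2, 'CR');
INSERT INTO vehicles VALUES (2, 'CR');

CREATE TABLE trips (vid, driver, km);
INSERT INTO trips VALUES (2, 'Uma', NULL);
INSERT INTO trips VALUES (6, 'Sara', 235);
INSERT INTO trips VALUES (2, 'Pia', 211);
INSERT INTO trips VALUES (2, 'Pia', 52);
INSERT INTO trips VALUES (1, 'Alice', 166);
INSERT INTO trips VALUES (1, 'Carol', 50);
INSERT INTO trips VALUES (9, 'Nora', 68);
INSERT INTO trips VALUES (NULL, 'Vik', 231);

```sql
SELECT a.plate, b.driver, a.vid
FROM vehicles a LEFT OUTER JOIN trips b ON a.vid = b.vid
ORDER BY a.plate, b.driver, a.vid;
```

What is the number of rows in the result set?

LEFT JOIN keeps every row from `vehicles`; unmatched rows get NULL for `trips`'s columns.
Matching on a.vid = b.vid. A NULL in a compared column never satisfies the condition.
- a (vid=3) has no partner → padded with NULL.
- a (vid=3) has no partner → padded with NULL.
- a (vid=NULL) has no partner → padded with NULL.
- a (vid=2) pairs with 3 row(s) of b.
- a (vid=2) pairs with 3 row(s) of b.
- a (vid=6) pairs with 1 row(s) of b.
- a (vid=2) pairs with 3 row(s) of b.
- a (vid=2) pairs with 3 row(s) of b.
Total: 13 matched + 3 padded = 16 rows.

16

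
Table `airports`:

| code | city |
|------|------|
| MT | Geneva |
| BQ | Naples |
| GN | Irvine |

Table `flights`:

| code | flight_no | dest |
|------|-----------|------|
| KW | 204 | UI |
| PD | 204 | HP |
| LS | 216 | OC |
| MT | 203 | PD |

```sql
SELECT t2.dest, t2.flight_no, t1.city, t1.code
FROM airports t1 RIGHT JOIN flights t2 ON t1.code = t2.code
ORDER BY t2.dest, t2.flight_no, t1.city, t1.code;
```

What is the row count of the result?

4

RIGHT JOIN keeps every row from `flights`; unmatched rows get NULL for `airports`'s columns.
Matching on t1.code = t2.code.
- t1[0] code=MT → 1 match(es) in t2 → 1 row(s).
- t1[1] code=BQ → no match.
- t1[2] code=GN → no match.
- 3 t2 row(s) had no t1 match → kept, t1 columns NULL.
Total: 1 matched + 3 padded = 4 rows.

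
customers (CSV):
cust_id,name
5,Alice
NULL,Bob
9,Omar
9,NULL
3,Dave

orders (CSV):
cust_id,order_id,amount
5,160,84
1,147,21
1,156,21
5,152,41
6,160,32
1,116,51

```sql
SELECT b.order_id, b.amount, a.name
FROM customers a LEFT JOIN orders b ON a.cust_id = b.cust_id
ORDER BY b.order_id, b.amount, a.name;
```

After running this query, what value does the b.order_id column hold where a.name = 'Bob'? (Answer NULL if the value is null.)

NULL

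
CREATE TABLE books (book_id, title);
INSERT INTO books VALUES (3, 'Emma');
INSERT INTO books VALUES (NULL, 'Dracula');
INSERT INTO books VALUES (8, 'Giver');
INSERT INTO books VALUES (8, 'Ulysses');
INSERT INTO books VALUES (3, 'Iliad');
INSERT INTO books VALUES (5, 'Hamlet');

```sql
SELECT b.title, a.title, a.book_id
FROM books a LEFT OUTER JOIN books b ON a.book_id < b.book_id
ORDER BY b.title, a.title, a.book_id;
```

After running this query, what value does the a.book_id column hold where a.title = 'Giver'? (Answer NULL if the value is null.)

LEFT JOIN keeps every row from `books a`; unmatched rows get NULL for `books b`'s columns.
Matching on a.book_id < b.book_id. A NULL in a compared column never satisfies the condition.
Matched pairs: 8; unmatched a rows kept: 3.

8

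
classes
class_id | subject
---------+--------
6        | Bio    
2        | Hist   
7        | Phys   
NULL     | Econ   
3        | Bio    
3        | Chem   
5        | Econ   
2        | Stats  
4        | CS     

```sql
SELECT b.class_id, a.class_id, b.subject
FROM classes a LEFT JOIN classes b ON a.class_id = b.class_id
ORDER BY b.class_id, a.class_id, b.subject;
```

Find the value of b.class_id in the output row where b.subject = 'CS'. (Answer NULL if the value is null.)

LEFT JOIN keeps every row from `classes a`; unmatched rows get NULL for `classes b`'s columns.
Matching on a.class_id = b.class_id. A NULL in a compared column never satisfies the condition.
- a[0] class_id=6 → 1 match(es) in b → 1 row(s).
- a[1] class_id=2 → 2 match(es) in b → 2 row(s).
- a[2] class_id=7 → 1 match(es) in b → 1 row(s).
- a[3] class_id=NULL → no match; kept with NULLs on the b side.
- a[4] class_id=3 → 2 match(es) in b → 2 row(s).
- a[5] class_id=3 → 2 match(es) in b → 2 row(s).
- a[6] class_id=5 → 1 match(es) in b → 1 row(s).
- a[7] class_id=2 → 2 match(es) in b → 2 row(s).
- a[8] class_id=4 → 1 match(es) in b → 1 row(s).

4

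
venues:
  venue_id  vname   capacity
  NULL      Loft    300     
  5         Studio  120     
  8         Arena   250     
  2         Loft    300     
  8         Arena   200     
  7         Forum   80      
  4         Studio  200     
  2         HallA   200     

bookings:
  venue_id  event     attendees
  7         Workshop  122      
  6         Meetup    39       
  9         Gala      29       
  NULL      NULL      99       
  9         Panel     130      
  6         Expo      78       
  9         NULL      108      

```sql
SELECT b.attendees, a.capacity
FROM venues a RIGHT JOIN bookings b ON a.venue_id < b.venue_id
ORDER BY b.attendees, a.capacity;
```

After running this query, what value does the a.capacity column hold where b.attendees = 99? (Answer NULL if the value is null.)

NULL

RIGHT JOIN keeps every row from `bookings`; unmatched rows get NULL for `venues`'s columns.
Matching on a.venue_id < b.venue_id. A NULL in a compared column never satisfies the condition.
- a (venue_id=NULL) has no partner in b.
- a (venue_id=5) pairs with 6 row(s) of b.
- a (venue_id=8) pairs with 3 row(s) of b.
- a (venue_id=2) pairs with 6 row(s) of b.
- a (venue_id=8) pairs with 3 row(s) of b.
- a (venue_id=7) pairs with 3 row(s) of b.
- a (venue_id=4) pairs with 6 row(s) of b.
- a (venue_id=2) pairs with 6 row(s) of b.
- 1 row(s) from b found no a partner → padded with NULL.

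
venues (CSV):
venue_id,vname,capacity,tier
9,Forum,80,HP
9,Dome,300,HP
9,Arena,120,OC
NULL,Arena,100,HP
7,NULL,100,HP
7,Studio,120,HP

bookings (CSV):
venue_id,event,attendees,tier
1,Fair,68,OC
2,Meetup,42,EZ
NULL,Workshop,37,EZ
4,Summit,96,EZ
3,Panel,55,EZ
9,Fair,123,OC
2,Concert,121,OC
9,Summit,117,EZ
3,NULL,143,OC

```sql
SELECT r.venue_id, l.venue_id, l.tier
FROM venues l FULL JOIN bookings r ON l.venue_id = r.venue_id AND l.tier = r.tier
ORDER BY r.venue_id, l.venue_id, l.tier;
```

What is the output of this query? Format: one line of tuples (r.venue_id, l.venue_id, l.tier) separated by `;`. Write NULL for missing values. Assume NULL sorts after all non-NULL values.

(1, NULL, NULL); (2, NULL, NULL); (2, NULL, NULL); (3, NULL, NULL); (3, NULL, NULL); (4, NULL, NULL); (9, 9, OC); (9, NULL, NULL); (NULL, 7, HP); (NULL, 7, HP); (NULL, 9, HP); (NULL, 9, HP); (NULL, NULL, HP); (NULL, NULL, NULL)

FULL OUTER JOIN keeps every row from both sides; unmatched rows get NULL for the other side's columns.
Matching on l.venue_id = r.venue_id AND l.tier = r.tier. A NULL in a compared column never satisfies the condition.
Matched pairs: 1; unmatched l rows kept: 5; unmatched r rows kept: 8.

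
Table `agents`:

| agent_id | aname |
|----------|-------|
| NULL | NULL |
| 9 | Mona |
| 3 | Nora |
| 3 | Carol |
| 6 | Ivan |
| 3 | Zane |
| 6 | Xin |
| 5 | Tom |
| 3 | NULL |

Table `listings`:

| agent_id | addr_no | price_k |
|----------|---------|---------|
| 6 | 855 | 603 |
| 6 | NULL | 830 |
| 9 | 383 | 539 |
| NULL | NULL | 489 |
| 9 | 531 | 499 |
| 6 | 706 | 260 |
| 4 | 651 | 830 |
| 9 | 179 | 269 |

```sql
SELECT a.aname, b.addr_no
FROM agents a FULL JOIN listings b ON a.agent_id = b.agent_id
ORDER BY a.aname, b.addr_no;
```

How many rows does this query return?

FULL OUTER JOIN keeps every row from both sides; unmatched rows get NULL for the other side's columns.
Matching on a.agent_id = b.agent_id. A NULL in a compared column never satisfies the condition.
- a[0] agent_id=NULL → no match; kept with NULLs on the b side.
- a[1] agent_id=9 → 3 match(es) in b → 3 row(s).
- a[2] agent_id=3 → no match; kept with NULLs on the b side.
- a[3] agent_id=3 → no match; kept with NULLs on the b side.
- a[4] agent_id=6 → 3 match(es) in b → 3 row(s).
- a[5] agent_id=3 → no match; kept with NULLs on the b side.
- a[6] agent_id=6 → 3 match(es) in b → 3 row(s).
- a[7] agent_id=5 → no match; kept with NULLs on the b side.
- a[8] agent_id=3 → no match; kept with NULLs on the b side.
- plus 2 unmatched b row(s), each kept with NULL a columns.
Total: 9 matched + 8 padded = 17 rows.

17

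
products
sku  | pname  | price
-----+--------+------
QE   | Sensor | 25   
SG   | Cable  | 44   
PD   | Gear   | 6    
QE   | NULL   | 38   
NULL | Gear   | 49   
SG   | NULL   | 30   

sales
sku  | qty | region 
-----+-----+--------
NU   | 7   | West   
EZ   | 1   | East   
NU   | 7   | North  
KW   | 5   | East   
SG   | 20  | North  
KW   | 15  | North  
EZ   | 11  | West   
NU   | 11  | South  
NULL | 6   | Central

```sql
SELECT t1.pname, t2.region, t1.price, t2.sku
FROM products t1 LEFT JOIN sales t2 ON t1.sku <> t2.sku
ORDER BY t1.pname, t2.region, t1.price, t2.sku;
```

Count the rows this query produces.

LEFT JOIN keeps every row from `products`; unmatched rows get NULL for `sales`'s columns.
Matching on t1.sku <> t2.sku. A NULL in a compared column never satisfies the condition.
Matched pairs: 38; unmatched t1 rows kept: 1.
Total: 38 matched + 1 padded = 39 rows.

39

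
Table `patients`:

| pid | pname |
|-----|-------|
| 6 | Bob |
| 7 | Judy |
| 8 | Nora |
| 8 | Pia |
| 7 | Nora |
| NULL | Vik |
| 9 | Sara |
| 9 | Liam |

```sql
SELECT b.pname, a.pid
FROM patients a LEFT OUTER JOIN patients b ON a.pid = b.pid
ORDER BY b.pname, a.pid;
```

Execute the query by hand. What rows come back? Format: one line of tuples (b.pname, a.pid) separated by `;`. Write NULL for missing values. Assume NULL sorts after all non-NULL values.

LEFT JOIN keeps every row from `patients a`; unmatched rows get NULL for `patients b`'s columns.
Matching on a.pid = b.pid. A NULL in a compared column never satisfies the condition.
- a row (pid=6): matches 1 b row(s) → 1 output row(s).
- a row (pid=7): matches 2 b row(s) → 2 output row(s).
- a row (pid=8): matches 2 b row(s) → 2 output row(s).
- a row (pid=8): matches 2 b row(s) → 2 output row(s).
- a row (pid=7): matches 2 b row(s) → 2 output row(s).
- a row (pid=NULL): no match → kept, b columns NULL.
- a row (pid=9): matches 2 b row(s) → 2 output row(s).
- a row (pid=9): matches 2 b row(s) → 2 output row(s).

(Bob, 6); (Judy, 7); (Judy, 7); (Liam, 9); (Liam, 9); (Nora, 7); (Nora, 7); (Nora, 8); (Nora, 8); (Pia, 8); (Pia, 8); (Sara, 9); (Sara, 9); (NULL, NULL)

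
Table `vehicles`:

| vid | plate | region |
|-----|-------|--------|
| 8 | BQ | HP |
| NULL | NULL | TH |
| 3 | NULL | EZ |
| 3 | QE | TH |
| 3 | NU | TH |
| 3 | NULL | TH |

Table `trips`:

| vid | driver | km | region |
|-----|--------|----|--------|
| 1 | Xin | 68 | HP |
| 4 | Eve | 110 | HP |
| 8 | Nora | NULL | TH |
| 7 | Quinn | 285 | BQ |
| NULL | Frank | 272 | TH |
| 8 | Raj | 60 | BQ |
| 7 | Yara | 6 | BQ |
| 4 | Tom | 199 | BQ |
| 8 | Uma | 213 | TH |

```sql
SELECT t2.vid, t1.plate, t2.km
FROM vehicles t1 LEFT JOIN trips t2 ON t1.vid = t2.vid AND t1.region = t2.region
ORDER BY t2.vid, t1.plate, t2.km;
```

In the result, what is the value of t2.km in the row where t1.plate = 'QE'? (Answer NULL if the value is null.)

NULL

LEFT JOIN keeps every row from `vehicles`; unmatched rows get NULL for `trips`'s columns.
Matching on t1.vid = t2.vid AND t1.region = t2.region. A NULL in a compared column never satisfies the condition.
- vid=8, region=HP: no t2 row matches, row kept with t2 columns NULL.
- vid=NULL, region=TH: no t2 row matches, row kept with t2 columns NULL.
- vid=3, region=EZ: no t2 row matches, row kept with t2 columns NULL.
- vid=3, region=TH: no t2 row matches, row kept with t2 columns NULL.
- vid=3, region=TH: no t2 row matches, row kept with t2 columns NULL.
- vid=3, region=TH: no t2 row matches, row kept with t2 columns NULL.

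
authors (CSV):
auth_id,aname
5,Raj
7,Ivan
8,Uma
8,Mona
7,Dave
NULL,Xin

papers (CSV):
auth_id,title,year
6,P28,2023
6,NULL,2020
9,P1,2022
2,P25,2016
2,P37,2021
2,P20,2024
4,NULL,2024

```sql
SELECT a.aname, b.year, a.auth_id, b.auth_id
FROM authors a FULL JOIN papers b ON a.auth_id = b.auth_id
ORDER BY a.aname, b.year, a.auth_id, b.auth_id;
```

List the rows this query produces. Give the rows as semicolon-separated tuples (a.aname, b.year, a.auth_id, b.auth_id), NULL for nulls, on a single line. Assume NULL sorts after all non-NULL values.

(Dave, NULL, 7, NULL); (Ivan, NULL, 7, NULL); (Mona, NULL, 8, NULL); (Raj, NULL, 5, NULL); (Uma, NULL, 8, NULL); (Xin, NULL, NULL, NULL); (NULL, 2016, NULL, 2); (NULL, 2020, NULL, 6); (NULL, 2021, NULL, 2); (NULL, 2022, NULL, 9); (NULL, 2023, NULL, 6); (NULL, 2024, NULL, 2); (NULL, 2024, NULL, 4)

FULL OUTER JOIN keeps every row from both sides; unmatched rows get NULL for the other side's columns.
Matching on a.auth_id = b.auth_id. A NULL in a compared column never satisfies the condition.
Matched pairs: 0; unmatched a rows kept: 6; unmatched b rows kept: 7.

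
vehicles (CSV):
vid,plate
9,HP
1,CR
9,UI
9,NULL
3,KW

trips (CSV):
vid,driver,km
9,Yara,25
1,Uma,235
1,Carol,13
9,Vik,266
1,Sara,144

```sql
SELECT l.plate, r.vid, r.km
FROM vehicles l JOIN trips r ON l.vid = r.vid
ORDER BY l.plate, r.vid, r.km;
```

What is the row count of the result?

INNER JOIN keeps only pairs where the ON condition holds.
Matching on l.vid = r.vid.
Matched pairs: 9.
Total: 9 rows.

9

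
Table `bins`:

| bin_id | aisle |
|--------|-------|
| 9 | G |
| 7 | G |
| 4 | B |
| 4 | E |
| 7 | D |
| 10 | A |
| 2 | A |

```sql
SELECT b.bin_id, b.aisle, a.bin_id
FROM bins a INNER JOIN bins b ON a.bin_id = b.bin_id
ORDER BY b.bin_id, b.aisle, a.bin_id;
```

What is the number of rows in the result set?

11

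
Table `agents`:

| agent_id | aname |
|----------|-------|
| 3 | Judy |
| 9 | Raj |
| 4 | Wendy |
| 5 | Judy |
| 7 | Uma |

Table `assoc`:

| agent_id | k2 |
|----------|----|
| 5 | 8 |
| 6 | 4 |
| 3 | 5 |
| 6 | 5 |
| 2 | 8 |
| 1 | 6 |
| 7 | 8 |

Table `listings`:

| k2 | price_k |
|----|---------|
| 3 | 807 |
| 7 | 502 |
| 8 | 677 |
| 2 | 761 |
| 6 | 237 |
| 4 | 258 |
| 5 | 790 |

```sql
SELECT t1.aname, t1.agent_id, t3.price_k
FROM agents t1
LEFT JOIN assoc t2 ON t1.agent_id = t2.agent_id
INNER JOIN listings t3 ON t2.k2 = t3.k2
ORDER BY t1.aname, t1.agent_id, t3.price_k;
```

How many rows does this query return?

3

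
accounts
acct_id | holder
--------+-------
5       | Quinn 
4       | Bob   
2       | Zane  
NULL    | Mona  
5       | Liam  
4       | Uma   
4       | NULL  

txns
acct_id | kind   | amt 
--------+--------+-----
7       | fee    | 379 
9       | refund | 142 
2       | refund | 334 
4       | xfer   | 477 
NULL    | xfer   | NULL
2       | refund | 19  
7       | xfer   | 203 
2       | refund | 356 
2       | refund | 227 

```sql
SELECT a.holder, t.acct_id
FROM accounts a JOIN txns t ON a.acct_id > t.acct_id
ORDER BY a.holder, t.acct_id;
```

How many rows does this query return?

22

INNER JOIN keeps only pairs where the ON condition holds.
Matching on a.acct_id > t.acct_id. A NULL in a compared column never satisfies the condition.
- a (acct_id=5) pairs with 5 row(s) of t.
- a (acct_id=4) pairs with 4 row(s) of t.
- a (acct_id=2) has no partner → excluded.
- a (acct_id=NULL) has no partner → excluded.
- a (acct_id=5) pairs with 5 row(s) of t.
- a (acct_id=4) pairs with 4 row(s) of t.
- a (acct_id=4) pairs with 4 row(s) of t.
Total: 22 rows.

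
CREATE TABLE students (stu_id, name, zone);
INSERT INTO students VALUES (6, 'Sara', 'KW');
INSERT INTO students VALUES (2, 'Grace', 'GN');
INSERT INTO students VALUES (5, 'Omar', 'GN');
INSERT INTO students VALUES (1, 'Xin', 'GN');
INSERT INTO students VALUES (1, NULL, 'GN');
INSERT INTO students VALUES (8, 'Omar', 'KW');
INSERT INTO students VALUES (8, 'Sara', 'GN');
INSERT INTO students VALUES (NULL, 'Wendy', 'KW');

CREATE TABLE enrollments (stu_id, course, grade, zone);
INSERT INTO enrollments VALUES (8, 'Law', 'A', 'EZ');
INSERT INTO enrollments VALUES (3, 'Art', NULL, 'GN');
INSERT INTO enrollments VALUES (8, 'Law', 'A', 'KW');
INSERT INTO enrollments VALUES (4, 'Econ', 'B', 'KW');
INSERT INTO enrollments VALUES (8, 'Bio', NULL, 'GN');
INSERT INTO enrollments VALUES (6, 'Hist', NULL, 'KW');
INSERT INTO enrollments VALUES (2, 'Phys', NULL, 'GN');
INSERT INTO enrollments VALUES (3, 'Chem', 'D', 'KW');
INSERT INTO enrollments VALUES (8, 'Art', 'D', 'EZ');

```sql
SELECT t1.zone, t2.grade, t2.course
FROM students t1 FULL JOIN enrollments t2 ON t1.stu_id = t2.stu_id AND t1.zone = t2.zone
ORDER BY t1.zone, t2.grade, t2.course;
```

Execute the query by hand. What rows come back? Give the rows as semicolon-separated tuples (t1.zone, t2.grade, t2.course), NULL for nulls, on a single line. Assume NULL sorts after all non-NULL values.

(GN, NULL, Bio); (GN, NULL, Phys); (GN, NULL, NULL); (GN, NULL, NULL); (GN, NULL, NULL); (KW, A, Law); (KW, NULL, Hist); (KW, NULL, NULL); (NULL, A, Law); (NULL, B, Econ); (NULL, D, Art); (NULL, D, Chem); (NULL, NULL, Art)

FULL OUTER JOIN keeps every row from both sides; unmatched rows get NULL for the other side's columns.
Matching on t1.stu_id = t2.stu_id AND t1.zone = t2.zone. A NULL in a compared column never satisfies the condition.
Matched pairs: 4; unmatched t1 rows kept: 4; unmatched t2 rows kept: 5.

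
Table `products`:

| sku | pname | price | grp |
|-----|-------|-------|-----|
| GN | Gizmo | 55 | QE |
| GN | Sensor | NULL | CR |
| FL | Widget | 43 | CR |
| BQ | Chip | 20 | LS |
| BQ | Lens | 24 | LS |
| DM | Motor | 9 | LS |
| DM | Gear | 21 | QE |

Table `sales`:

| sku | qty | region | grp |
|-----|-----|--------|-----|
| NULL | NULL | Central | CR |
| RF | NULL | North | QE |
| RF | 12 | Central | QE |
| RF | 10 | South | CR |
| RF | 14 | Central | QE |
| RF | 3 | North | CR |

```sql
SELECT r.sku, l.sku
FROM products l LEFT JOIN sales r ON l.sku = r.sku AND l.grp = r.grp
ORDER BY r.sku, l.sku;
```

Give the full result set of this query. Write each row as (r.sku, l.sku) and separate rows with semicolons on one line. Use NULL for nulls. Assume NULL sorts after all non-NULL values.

(NULL, BQ); (NULL, BQ); (NULL, DM); (NULL, DM); (NULL, FL); (NULL, GN); (NULL, GN)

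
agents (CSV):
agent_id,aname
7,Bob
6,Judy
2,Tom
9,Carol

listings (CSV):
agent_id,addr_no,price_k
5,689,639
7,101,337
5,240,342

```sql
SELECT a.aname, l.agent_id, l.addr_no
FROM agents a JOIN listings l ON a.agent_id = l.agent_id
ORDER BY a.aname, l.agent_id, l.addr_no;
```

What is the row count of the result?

INNER JOIN keeps only pairs where the ON condition holds.
Matching on a.agent_id = l.agent_id.
- agent_id=7: 1 matching l row(s), so 1 row(s) emitted.
- agent_id=6: no matching l row, dropped.
- agent_id=2: no matching l row, dropped.
- agent_id=9: no matching l row, dropped.
Total: 1 rows.

1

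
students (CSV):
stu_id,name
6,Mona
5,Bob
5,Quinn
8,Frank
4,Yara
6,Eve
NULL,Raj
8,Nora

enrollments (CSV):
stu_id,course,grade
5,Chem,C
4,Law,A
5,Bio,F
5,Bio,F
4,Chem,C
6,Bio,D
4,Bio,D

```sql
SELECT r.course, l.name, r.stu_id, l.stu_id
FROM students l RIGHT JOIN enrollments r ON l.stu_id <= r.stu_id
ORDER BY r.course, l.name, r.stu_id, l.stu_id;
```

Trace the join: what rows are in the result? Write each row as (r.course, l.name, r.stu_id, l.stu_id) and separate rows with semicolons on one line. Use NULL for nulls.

RIGHT JOIN keeps every row from `enrollments`; unmatched rows get NULL for `students`'s columns.
Matching on l.stu_id <= r.stu_id. A NULL in a compared column never satisfies the condition.
- l row (stu_id=6): matches 1 r row(s) → 1 output row(s).
- l row (stu_id=5): matches 4 r row(s) → 4 output row(s).
- l row (stu_id=5): matches 4 r row(s) → 4 output row(s).
- l row (stu_id=8): no match.
- l row (stu_id=4): matches 7 r row(s) → 7 output row(s).
- l row (stu_id=6): matches 1 r row(s) → 1 output row(s).
- l row (stu_id=NULL): no match.
- l row (stu_id=8): no match.
- every r row matched at least one l row.

(Bio, Bob, 5, 5); (Bio, Bob, 5, 5); (Bio, Bob, 6, 5); (Bio, Eve, 6, 6); (Bio, Mona, 6, 6); (Bio, Quinn, 5, 5); (Bio, Quinn, 5, 5); (Bio, Quinn, 6, 5); (Bio, Yara, 4, 4); (Bio, Yara, 5, 4); (Bio, Yara, 5, 4); (Bio, Yara, 6, 4); (Chem, Bob, 5, 5); (Chem, Quinn, 5, 5); (Chem, Yara, 4, 4); (Chem, Yara, 5, 4); (Law, Yara, 4, 4)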